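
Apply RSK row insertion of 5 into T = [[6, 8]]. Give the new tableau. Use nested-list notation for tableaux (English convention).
[[5, 8], [6]]

In row 1, 5 replaces 6 (the leftmost entry greater than 5); 6 is bumped to row 2. 6 starts a new row 2. The new tableau is [[5, 8], [6]].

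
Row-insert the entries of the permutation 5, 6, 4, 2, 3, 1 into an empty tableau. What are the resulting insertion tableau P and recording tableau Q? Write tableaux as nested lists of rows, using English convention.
Insert each entry of the permutation into P by Schensted row insertion, recording in Q the position of each new cell.

Insert 5: appended to row 1. P = [[5]].
Insert 6: appended to row 1. P = [[5, 6]].
Insert 4: 4 bumps 5 from row 1; 5 starts row 2. P = [[4, 6], [5]].
Insert 2: 2 bumps 4 from row 1; 4 bumps 5 from row 2; 5 starts row 3. P = [[2, 6], [4], [5]].
Insert 3: 3 bumps 6 from row 1; 6 appends to row 2. P = [[2, 3], [4, 6], [5]].
Insert 1: 1 bumps 2 from row 1; 2 bumps 4 from row 2; 4 bumps 5 from row 3; 5 starts row 4. P = [[1, 3], [2, 6], [4], [5]].

So P = [[1, 3], [2, 6], [4], [5]], Q = [[1, 2], [3, 5], [4], [6]].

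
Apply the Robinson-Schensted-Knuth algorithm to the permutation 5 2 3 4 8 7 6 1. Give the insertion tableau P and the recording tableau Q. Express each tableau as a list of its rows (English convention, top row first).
Insert each entry of the permutation into P by Schensted row insertion, recording in Q the position of each new cell.

Insert 5: appended to row 1. P = [[5]], Q = [[1]].
Insert 2: 2 bumps 5 from row 1; 5 starts row 2. P = [[2], [5]], Q = [[1], [2]].
Insert 3: appended to row 1. P = [[2, 3], [5]], Q = [[1, 3], [2]].
Insert 4: appended to row 1. P = [[2, 3, 4], [5]], Q = [[1, 3, 4], [2]].
Insert 8: appended to row 1. P = [[2, 3, 4, 8], [5]], Q = [[1, 3, 4, 5], [2]].
Insert 7: 7 bumps 8 from row 1; 8 appends to row 2. P = [[2, 3, 4, 7], [5, 8]], Q = [[1, 3, 4, 5], [2, 6]].
Insert 6: 6 bumps 7 from row 1; 7 bumps 8 from row 2; 8 starts row 3. P = [[2, 3, 4, 6], [5, 7], [8]], Q = [[1, 3, 4, 5], [2, 6], [7]].
Insert 1: 1 bumps 2 from row 1; 2 bumps 5 from row 2; 5 bumps 8 from row 3; 8 starts row 4. P = [[1, 3, 4, 6], [2, 7], [5], [8]], Q = [[1, 3, 4, 5], [2, 6], [7], [8]].

So P = [[1, 3, 4, 6], [2, 7], [5], [8]], Q = [[1, 3, 4, 5], [2, 6], [7], [8]].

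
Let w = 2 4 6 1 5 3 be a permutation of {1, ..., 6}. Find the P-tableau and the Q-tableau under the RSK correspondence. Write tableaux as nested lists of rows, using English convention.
Insert each entry of the permutation into P by Schensted row insertion, recording in Q the position of each new cell.

After inserting 2: P = [[2]].
After inserting 4: P = [[2, 4]].
After inserting 6: P = [[2, 4, 6]].
After inserting 1: P = [[1, 4, 6], [2]].
After inserting 5: P = [[1, 4, 5], [2, 6]].
After inserting 3: P = [[1, 3, 5], [2, 4], [6]].

So P = [[1, 3, 5], [2, 4], [6]], Q = [[1, 2, 3], [4, 5], [6]].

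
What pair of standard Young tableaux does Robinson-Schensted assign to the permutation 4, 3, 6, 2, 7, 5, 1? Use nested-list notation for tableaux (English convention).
Insert each entry of the permutation into P by Schensted row insertion, recording in Q the position of each new cell.

Insert 4: appended to row 1. P = [[4]].
Insert 3: 3 bumps 4 from row 1; 4 starts row 2. P = [[3], [4]].
Insert 6: appended to row 1. P = [[3, 6], [4]].
Insert 2: 2 bumps 3 from row 1; 3 bumps 4 from row 2; 4 starts row 3. P = [[2, 6], [3], [4]].
Insert 7: appended to row 1. P = [[2, 6, 7], [3], [4]].
Insert 5: 5 bumps 6 from row 1; 6 appends to row 2. P = [[2, 5, 7], [3, 6], [4]].
Insert 1: 1 bumps 2 from row 1; 2 bumps 3 from row 2; 3 bumps 4 from row 3; 4 starts row 4. P = [[1, 5, 7], [2, 6], [3], [4]].

So P = [[1, 5, 7], [2, 6], [3], [4]], Q = [[1, 3, 5], [2, 6], [4], [7]].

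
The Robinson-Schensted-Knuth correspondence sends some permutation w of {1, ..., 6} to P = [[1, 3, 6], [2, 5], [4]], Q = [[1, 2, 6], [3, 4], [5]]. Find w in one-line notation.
4 5 2 3 1 6

Reverse the RSK construction: for i from n down to 1, find the cell of Q containing i, remove the entry at that cell from P, and reverse-bump it up through P; the value ejected from row 1 is w(i).

Step i=6: Q has 6 at row 1, column 3; remove that cell from P, ejecting 6. So w(6) = 6. P is now [[1, 3], [2, 5], [4]].
Step i=5: Q has 5 at row 3, column 1; remove 4 from row 3 of P and reverse-bump: 4 enters row 2 and ejects 2; 2 enters row 1 and ejects 1. So w(5) = 1. P is now [[2, 3], [4, 5]].
Step i=4: Q has 4 at row 2, column 2; remove 5 from row 2 of P and reverse-bump: 5 enters row 1 and ejects 3. So w(4) = 3. P is now [[2, 5], [4]].
Step i=3: Q has 3 at row 2, column 1; remove 4 from row 2 of P and reverse-bump: 4 enters row 1 and ejects 2. So w(3) = 2. P is now [[4, 5]].
Step i=2: Q has 2 at row 1, column 2; remove that cell from P, ejecting 5. So w(2) = 5. P is now [[4]].
Step i=1: Q has 1 at row 1, column 1; remove that cell from P, ejecting 4. So w(1) = 4. P is now [].

So w = 4 5 2 3 1 6.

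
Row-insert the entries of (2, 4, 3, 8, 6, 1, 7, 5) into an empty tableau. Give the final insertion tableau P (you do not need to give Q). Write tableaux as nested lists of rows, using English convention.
Insert 2: appended to row 1. P = [[2]].
Insert 4: appended to row 1. P = [[2, 4]].
Insert 3: 3 bumps 4 from row 1; 4 starts row 2. P = [[2, 3], [4]].
Insert 8: appended to row 1. P = [[2, 3, 8], [4]].
Insert 6: 6 bumps 8 from row 1; 8 appends to row 2. P = [[2, 3, 6], [4, 8]].
Insert 1: 1 bumps 2 from row 1; 2 bumps 4 from row 2; 4 starts row 3. P = [[1, 3, 6], [2, 8], [4]].
Insert 7: appended to row 1. P = [[1, 3, 6, 7], [2, 8], [4]].
Insert 5: 5 bumps 6 from row 1; 6 bumps 8 from row 2; 8 appends to row 3. P = [[1, 3, 5, 7], [2, 6], [4, 8]].

So P = [[1, 3, 5, 7], [2, 6], [4, 8]].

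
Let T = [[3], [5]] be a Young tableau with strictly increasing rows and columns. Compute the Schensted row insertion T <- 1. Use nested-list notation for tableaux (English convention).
[[1], [3], [5]]

In row 1, 1 replaces 3 (the leftmost entry greater than 1); 3 is bumped to row 2. In row 2, 3 replaces 5 (the leftmost entry greater than 3); 5 is bumped to row 3. 5 starts a new row 3. The new tableau is [[1], [3], [5]].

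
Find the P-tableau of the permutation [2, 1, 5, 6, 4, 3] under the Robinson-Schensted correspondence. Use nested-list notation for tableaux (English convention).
Insert 2: appended to row 1. P = [[2]].
Insert 1: 1 bumps 2 from row 1; 2 starts row 2. P = [[1], [2]].
Insert 5: appended to row 1. P = [[1, 5], [2]].
Insert 6: appended to row 1. P = [[1, 5, 6], [2]].
Insert 4: 4 bumps 5 from row 1; 5 appends to row 2. P = [[1, 4, 6], [2, 5]].
Insert 3: 3 bumps 4 from row 1; 4 bumps 5 from row 2; 5 starts row 3. P = [[1, 3, 6], [2, 4], [5]].

So P = [[1, 3, 6], [2, 4], [5]].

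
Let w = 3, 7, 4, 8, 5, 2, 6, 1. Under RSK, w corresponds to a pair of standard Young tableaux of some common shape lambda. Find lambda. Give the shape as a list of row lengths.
RSK row insertion gives P = [[1, 4, 5, 6], [2, 8], [3], [7]], which has shape [4, 2, 1, 1].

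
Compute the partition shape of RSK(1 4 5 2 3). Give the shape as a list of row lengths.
Row-insert each entry into an empty tableau.

After inserting 1: P = [[1]].
After inserting 4: P = [[1, 4]].
After inserting 5: P = [[1, 4, 5]].
After inserting 2: P = [[1, 2, 5], [4]].
After inserting 3: P = [[1, 2, 3], [4, 5]].

The final insertion tableau P = [[1, 2, 3], [4, 5]] has shape [3, 2].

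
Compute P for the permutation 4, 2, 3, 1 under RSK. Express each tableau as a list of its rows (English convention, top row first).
Insert 4: appended to row 1. P = [[4]].
Insert 2: 2 bumps 4 from row 1; 4 starts row 2. P = [[2], [4]].
Insert 3: appended to row 1. P = [[2, 3], [4]].
Insert 1: 1 bumps 2 from row 1; 2 bumps 4 from row 2; 4 starts row 3. P = [[1, 3], [2], [4]].

So P = [[1, 3], [2], [4]].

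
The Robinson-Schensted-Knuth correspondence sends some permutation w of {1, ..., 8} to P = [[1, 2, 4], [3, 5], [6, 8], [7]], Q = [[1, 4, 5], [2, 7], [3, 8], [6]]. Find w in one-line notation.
7 6 1 3 8 2 5 4

Reverse the RSK construction: for i from n down to 1, find the cell of Q containing i, remove the entry at that cell from P, and reverse-bump it up through P; the value ejected from row 1 is w(i).

Step i=8: Q has 8 at row 3, column 2; remove 8 from row 3 of P and reverse-bump: 8 enters row 2 and ejects 5; 5 enters row 1 and ejects 4. So w(8) = 4. P is now [[1, 2, 5], [3, 8], [6], [7]].
Step i=7: Q has 7 at row 2, column 2; remove 8 from row 2 of P and reverse-bump: 8 enters row 1 and ejects 5. So w(7) = 5. P is now [[1, 2, 8], [3], [6], [7]].
Step i=6: Q has 6 at row 4, column 1; remove 7 from row 4 of P and reverse-bump: 7 enters row 3 and ejects 6; 6 enters row 2 and ejects 3; 3 enters row 1 and ejects 2. So w(6) = 2. P is now [[1, 3, 8], [6], [7]].
Step i=5: Q has 5 at row 1, column 3; remove that cell from P, ejecting 8. So w(5) = 8. P is now [[1, 3], [6], [7]].
Step i=4: Q has 4 at row 1, column 2; remove that cell from P, ejecting 3. So w(4) = 3. P is now [[1], [6], [7]].
Step i=3: Q has 3 at row 3, column 1; remove 7 from row 3 of P and reverse-bump: 7 enters row 2 and ejects 6; 6 enters row 1 and ejects 1. So w(3) = 1. P is now [[6], [7]].
Step i=2: Q has 2 at row 2, column 1; remove 7 from row 2 of P and reverse-bump: 7 enters row 1 and ejects 6. So w(2) = 6. P is now [[7]].
Step i=1: Q has 1 at row 1, column 1; remove that cell from P, ejecting 7. So w(1) = 7. P is now [].

So w = 7 6 1 3 8 2 5 4.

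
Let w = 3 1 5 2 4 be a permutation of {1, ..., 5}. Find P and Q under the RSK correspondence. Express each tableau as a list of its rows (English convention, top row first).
P = [[1, 2, 4], [3, 5]], Q = [[1, 3, 5], [2, 4]]

Insert each entry of the permutation into P by Schensted row insertion, recording in Q the position of each new cell.

Insert 3: appended to row 1. P = [[3]].
Insert 1: 1 bumps 3 from row 1; 3 starts row 2. P = [[1], [3]].
Insert 5: appended to row 1. P = [[1, 5], [3]].
Insert 2: 2 bumps 5 from row 1; 5 appends to row 2. P = [[1, 2], [3, 5]].
Insert 4: appended to row 1. P = [[1, 2, 4], [3, 5]].

So P = [[1, 2, 4], [3, 5]], Q = [[1, 3, 5], [2, 4]].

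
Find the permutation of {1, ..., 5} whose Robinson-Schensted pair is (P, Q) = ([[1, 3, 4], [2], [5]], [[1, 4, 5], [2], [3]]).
Reverse RSK: for i = n, n-1, ..., 1, locate i in Q, remove the corresponding corner cell from P, and reverse-bump its entry up through P; the value ejected from row 1 is w(i).

So w = 5 2 1 3 4.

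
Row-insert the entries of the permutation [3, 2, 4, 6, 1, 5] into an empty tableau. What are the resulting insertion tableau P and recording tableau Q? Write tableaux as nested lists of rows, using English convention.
Insert each entry of the permutation into P by Schensted row insertion, recording in Q the position of each new cell.

After inserting 3: P = [[3]].
After inserting 2: P = [[2], [3]].
After inserting 4: P = [[2, 4], [3]].
After inserting 6: P = [[2, 4, 6], [3]].
After inserting 1: P = [[1, 4, 6], [2], [3]].
After inserting 5: P = [[1, 4, 5], [2, 6], [3]].

So P = [[1, 4, 5], [2, 6], [3]], Q = [[1, 3, 4], [2, 6], [5]].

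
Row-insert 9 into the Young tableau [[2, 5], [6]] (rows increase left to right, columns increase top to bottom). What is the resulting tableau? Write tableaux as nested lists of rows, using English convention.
[[2, 5, 9], [6]]

9 is larger than every entry of row 1, so it is appended to row 1. The new tableau is [[2, 5, 9], [6]].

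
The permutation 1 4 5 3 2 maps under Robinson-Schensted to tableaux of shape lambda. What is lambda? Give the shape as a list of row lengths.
[3, 1, 1]

RSK row insertion gives P = [[1, 2, 5], [3], [4]], which has shape [3, 1, 1].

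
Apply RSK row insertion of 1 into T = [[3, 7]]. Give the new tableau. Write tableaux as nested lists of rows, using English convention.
In row 1, 1 replaces 3 (the leftmost entry greater than 1); 3 is bumped to row 2. 3 starts a new row 2. The new tableau is [[1, 7], [3]].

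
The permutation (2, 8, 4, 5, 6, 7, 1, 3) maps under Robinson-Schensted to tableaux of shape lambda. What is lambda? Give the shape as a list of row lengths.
Row-insert each entry into an empty tableau.

After inserting 2: P = [[2]].
After inserting 8: P = [[2, 8]].
After inserting 4: P = [[2, 4], [8]].
After inserting 5: P = [[2, 4, 5], [8]].
After inserting 6: P = [[2, 4, 5, 6], [8]].
After inserting 7: P = [[2, 4, 5, 6, 7], [8]].
After inserting 1: P = [[1, 4, 5, 6, 7], [2], [8]].
After inserting 3: P = [[1, 3, 5, 6, 7], [2, 4], [8]].

The final insertion tableau P = [[1, 3, 5, 6, 7], [2, 4], [8]] has shape [5, 2, 1].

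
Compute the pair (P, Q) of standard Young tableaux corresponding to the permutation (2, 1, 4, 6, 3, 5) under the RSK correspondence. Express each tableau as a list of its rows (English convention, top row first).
P = [[1, 3, 5], [2, 4, 6]], Q = [[1, 3, 4], [2, 5, 6]]

Insert each entry of the permutation into P by Schensted row insertion, recording in Q the position of each new cell.

Insert 2: appended to row 1. P = [[2]].
Insert 1: 1 bumps 2 from row 1; 2 starts row 2. P = [[1], [2]].
Insert 4: appended to row 1. P = [[1, 4], [2]].
Insert 6: appended to row 1. P = [[1, 4, 6], [2]].
Insert 3: 3 bumps 4 from row 1; 4 appends to row 2. P = [[1, 3, 6], [2, 4]].
Insert 5: 5 bumps 6 from row 1; 6 appends to row 2. P = [[1, 3, 5], [2, 4, 6]].

So P = [[1, 3, 5], [2, 4, 6]], Q = [[1, 3, 4], [2, 5, 6]].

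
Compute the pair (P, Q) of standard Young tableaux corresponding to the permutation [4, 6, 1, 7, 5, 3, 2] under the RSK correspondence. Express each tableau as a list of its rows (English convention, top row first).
Insert each entry of the permutation into P by Schensted row insertion, recording in Q the position of each new cell.

Insert 4: appended to row 1. P = [[4]].
Insert 6: appended to row 1. P = [[4, 6]].
Insert 1: 1 bumps 4 from row 1; 4 starts row 2. P = [[1, 6], [4]].
Insert 7: appended to row 1. P = [[1, 6, 7], [4]].
Insert 5: 5 bumps 6 from row 1; 6 appends to row 2. P = [[1, 5, 7], [4, 6]].
Insert 3: 3 bumps 5 from row 1; 5 bumps 6 from row 2; 6 starts row 3. P = [[1, 3, 7], [4, 5], [6]].
Insert 2: 2 bumps 3 from row 1; 3 bumps 4 from row 2; 4 bumps 6 from row 3; 6 starts row 4. P = [[1, 2, 7], [3, 5], [4], [6]].

So P = [[1, 2, 7], [3, 5], [4], [6]], Q = [[1, 2, 4], [3, 5], [6], [7]].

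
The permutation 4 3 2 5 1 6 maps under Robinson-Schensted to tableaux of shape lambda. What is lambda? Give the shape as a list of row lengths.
Row-insert each entry into an empty tableau.

After inserting 4: P = [[4]].
After inserting 3: P = [[3], [4]].
After inserting 2: P = [[2], [3], [4]].
After inserting 5: P = [[2, 5], [3], [4]].
After inserting 1: P = [[1, 5], [2], [3], [4]].
After inserting 6: P = [[1, 5, 6], [2], [3], [4]].

The final insertion tableau P = [[1, 5, 6], [2], [3], [4]] has shape [3, 1, 1, 1].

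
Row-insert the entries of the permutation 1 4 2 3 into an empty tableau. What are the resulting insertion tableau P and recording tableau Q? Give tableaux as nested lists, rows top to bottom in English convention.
P = [[1, 2, 3], [4]], Q = [[1, 2, 4], [3]]

Insert each entry of the permutation into P by Schensted row insertion, recording in Q the position of each new cell.

Insert 1: appended to row 1. P = [[1]], Q = [[1]].
Insert 4: appended to row 1. P = [[1, 4]], Q = [[1, 2]].
Insert 2: 2 bumps 4 from row 1; 4 starts row 2. P = [[1, 2], [4]], Q = [[1, 2], [3]].
Insert 3: appended to row 1. P = [[1, 2, 3], [4]], Q = [[1, 2, 4], [3]].

So P = [[1, 2, 3], [4]], Q = [[1, 2, 4], [3]].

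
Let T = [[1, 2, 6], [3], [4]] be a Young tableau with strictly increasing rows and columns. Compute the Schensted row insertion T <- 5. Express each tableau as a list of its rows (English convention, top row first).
[[1, 2, 5], [3, 6], [4]]

In row 1, 5 replaces 6 (the leftmost entry greater than 5); 6 is bumped to row 2. 6 is appended to row 2. The new tableau is [[1, 2, 5], [3, 6], [4]].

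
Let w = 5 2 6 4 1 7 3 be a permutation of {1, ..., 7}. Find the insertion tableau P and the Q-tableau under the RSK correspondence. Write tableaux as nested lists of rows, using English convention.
P = [[1, 3, 7], [2, 4], [5, 6]], Q = [[1, 3, 6], [2, 4], [5, 7]]

Insert each entry of the permutation into P by Schensted row insertion, recording in Q the position of each new cell.

Insert 5: appended to row 1. P = [[5]].
Insert 2: 2 bumps 5 from row 1; 5 starts row 2. P = [[2], [5]].
Insert 6: appended to row 1. P = [[2, 6], [5]].
Insert 4: 4 bumps 6 from row 1; 6 appends to row 2. P = [[2, 4], [5, 6]].
Insert 1: 1 bumps 2 from row 1; 2 bumps 5 from row 2; 5 starts row 3. P = [[1, 4], [2, 6], [5]].
Insert 7: appended to row 1. P = [[1, 4, 7], [2, 6], [5]].
Insert 3: 3 bumps 4 from row 1; 4 bumps 6 from row 2; 6 appends to row 3. P = [[1, 3, 7], [2, 4], [5, 6]].

So P = [[1, 3, 7], [2, 4], [5, 6]], Q = [[1, 3, 6], [2, 4], [5, 7]].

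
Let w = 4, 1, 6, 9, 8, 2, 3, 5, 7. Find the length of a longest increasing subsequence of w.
5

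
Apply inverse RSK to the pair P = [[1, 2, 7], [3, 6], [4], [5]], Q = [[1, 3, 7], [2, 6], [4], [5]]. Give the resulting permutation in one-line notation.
5 4 6 3 1 2 7

Reverse the RSK construction: for i from n down to 1, find the cell of Q containing i, remove the entry at that cell from P, and reverse-bump it up through P; the value ejected from row 1 is w(i).

Step i=7: Q has 7 at row 1, column 3; remove that cell from P, ejecting 7. So w(7) = 7. P is now [[1, 2], [3, 6], [4], [5]].
Step i=6: Q has 6 at row 2, column 2; remove 6 from row 2 of P and reverse-bump: 6 enters row 1 and ejects 2. So w(6) = 2. P is now [[1, 6], [3], [4], [5]].
Step i=5: Q has 5 at row 4, column 1; remove 5 from row 4 of P and reverse-bump: 5 enters row 3 and ejects 4; 4 enters row 2 and ejects 3; 3 enters row 1 and ejects 1. So w(5) = 1. P is now [[3, 6], [4], [5]].
Step i=4: Q has 4 at row 3, column 1; remove 5 from row 3 of P and reverse-bump: 5 enters row 2 and ejects 4; 4 enters row 1 and ejects 3. So w(4) = 3. P is now [[4, 6], [5]].
Step i=3: Q has 3 at row 1, column 2; remove that cell from P, ejecting 6. So w(3) = 6. P is now [[4], [5]].
Step i=2: Q has 2 at row 2, column 1; remove 5 from row 2 of P and reverse-bump: 5 enters row 1 and ejects 4. So w(2) = 4. P is now [[5]].
Step i=1: Q has 1 at row 1, column 1; remove that cell from P, ejecting 5. So w(1) = 5. P is now [].

So w = 5 4 6 3 1 2 7.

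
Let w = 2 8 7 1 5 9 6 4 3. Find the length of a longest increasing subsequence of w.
3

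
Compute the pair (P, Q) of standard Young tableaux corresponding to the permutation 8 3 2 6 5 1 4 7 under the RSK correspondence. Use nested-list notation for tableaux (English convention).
P = [[1, 4, 7], [2, 5], [3, 6], [8]], Q = [[1, 4, 8], [2, 5], [3, 7], [6]]

Insert each entry of the permutation into P by Schensted row insertion, recording in Q the position of each new cell.

After inserting 8: P = [[8]].
After inserting 3: P = [[3], [8]].
After inserting 2: P = [[2], [3], [8]].
After inserting 6: P = [[2, 6], [3], [8]].
After inserting 5: P = [[2, 5], [3, 6], [8]].
After inserting 1: P = [[1, 5], [2, 6], [3], [8]].
After inserting 4: P = [[1, 4], [2, 5], [3, 6], [8]].
After inserting 7: P = [[1, 4, 7], [2, 5], [3, 6], [8]].

So P = [[1, 4, 7], [2, 5], [3, 6], [8]], Q = [[1, 4, 8], [2, 5], [3, 7], [6]].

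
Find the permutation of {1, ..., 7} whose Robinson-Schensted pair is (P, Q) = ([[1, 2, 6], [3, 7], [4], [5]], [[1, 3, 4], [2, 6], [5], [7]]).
5 1 4 7 3 6 2

Reverse the RSK construction: for i from n down to 1, find the cell of Q containing i, remove the entry at that cell from P, and reverse-bump it up through P; the value ejected from row 1 is w(i).

Step i=7: Q has 7 at row 4, column 1; remove 5 from row 4 of P and reverse-bump: 5 enters row 3 and ejects 4; 4 enters row 2 and ejects 3; 3 enters row 1 and ejects 2. So w(7) = 2. P is now [[1, 3, 6], [4, 7], [5]].
Step i=6: Q has 6 at row 2, column 2; remove 7 from row 2 of P and reverse-bump: 7 enters row 1 and ejects 6. So w(6) = 6. P is now [[1, 3, 7], [4], [5]].
Step i=5: Q has 5 at row 3, column 1; remove 5 from row 3 of P and reverse-bump: 5 enters row 2 and ejects 4; 4 enters row 1 and ejects 3. So w(5) = 3. P is now [[1, 4, 7], [5]].
Step i=4: Q has 4 at row 1, column 3; remove that cell from P, ejecting 7. So w(4) = 7. P is now [[1, 4], [5]].
Step i=3: Q has 3 at row 1, column 2; remove that cell from P, ejecting 4. So w(3) = 4. P is now [[1], [5]].
Step i=2: Q has 2 at row 2, column 1; remove 5 from row 2 of P and reverse-bump: 5 enters row 1 and ejects 1. So w(2) = 1. P is now [[5]].
Step i=1: Q has 1 at row 1, column 1; remove that cell from P, ejecting 5. So w(1) = 5. P is now [].

So w = 5 1 4 7 3 6 2.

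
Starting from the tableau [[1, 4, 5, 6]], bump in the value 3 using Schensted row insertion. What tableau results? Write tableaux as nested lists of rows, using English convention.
[[1, 3, 5, 6], [4]]

In row 1, 3 replaces 4 (the leftmost entry greater than 3); 4 is bumped to row 2. 4 starts a new row 2. The new tableau is [[1, 3, 5, 6], [4]].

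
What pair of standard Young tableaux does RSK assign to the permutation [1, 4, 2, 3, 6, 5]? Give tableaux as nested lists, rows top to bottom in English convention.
P = [[1, 2, 3, 5], [4, 6]], Q = [[1, 2, 4, 5], [3, 6]]

Insert each entry of the permutation into P by Schensted row insertion, recording in Q the position of each new cell.

Insert 1: appended to row 1. P = [[1]].
Insert 4: appended to row 1. P = [[1, 4]].
Insert 2: 2 bumps 4 from row 1; 4 starts row 2. P = [[1, 2], [4]].
Insert 3: appended to row 1. P = [[1, 2, 3], [4]].
Insert 6: appended to row 1. P = [[1, 2, 3, 6], [4]].
Insert 5: 5 bumps 6 from row 1; 6 appends to row 2. P = [[1, 2, 3, 5], [4, 6]].

So P = [[1, 2, 3, 5], [4, 6]], Q = [[1, 2, 4, 5], [3, 6]].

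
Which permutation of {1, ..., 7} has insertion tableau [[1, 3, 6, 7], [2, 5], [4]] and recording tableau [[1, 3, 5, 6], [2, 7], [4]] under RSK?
4 2 5 1 6 7 3

Reverse the RSK construction: for i from n down to 1, find the cell of Q containing i, remove the entry at that cell from P, and reverse-bump it up through P; the value ejected from row 1 is w(i).

Step i=7: Q has 7 at row 2, column 2; remove 5 from row 2 of P and reverse-bump: 5 enters row 1 and ejects 3. So w(7) = 3. P is now [[1, 5, 6, 7], [2], [4]].
Step i=6: Q has 6 at row 1, column 4; remove that cell from P, ejecting 7. So w(6) = 7. P is now [[1, 5, 6], [2], [4]].
Step i=5: Q has 5 at row 1, column 3; remove that cell from P, ejecting 6. So w(5) = 6. P is now [[1, 5], [2], [4]].
Step i=4: Q has 4 at row 3, column 1; remove 4 from row 3 of P and reverse-bump: 4 enters row 2 and ejects 2; 2 enters row 1 and ejects 1. So w(4) = 1. P is now [[2, 5], [4]].
Step i=3: Q has 3 at row 1, column 2; remove that cell from P, ejecting 5. So w(3) = 5. P is now [[2], [4]].
Step i=2: Q has 2 at row 2, column 1; remove 4 from row 2 of P and reverse-bump: 4 enters row 1 and ejects 2. So w(2) = 2. P is now [[4]].
Step i=1: Q has 1 at row 1, column 1; remove that cell from P, ejecting 4. So w(1) = 4. P is now [].

So w = 4 2 5 1 6 7 3.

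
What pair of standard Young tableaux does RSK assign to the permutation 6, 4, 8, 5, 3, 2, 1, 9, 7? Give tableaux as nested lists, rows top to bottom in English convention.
Insert each entry of the permutation into P by Schensted row insertion, recording in Q the position of each new cell.

After inserting 6: P = [[6]].
After inserting 4: P = [[4], [6]].
After inserting 8: P = [[4, 8], [6]].
After inserting 5: P = [[4, 5], [6, 8]].
After inserting 3: P = [[3, 5], [4, 8], [6]].
After inserting 2: P = [[2, 5], [3, 8], [4], [6]].
After inserting 1: P = [[1, 5], [2, 8], [3], [4], [6]].
After inserting 9: P = [[1, 5, 9], [2, 8], [3], [4], [6]].
After inserting 7: P = [[1, 5, 7], [2, 8, 9], [3], [4], [6]].

So P = [[1, 5, 7], [2, 8, 9], [3], [4], [6]], Q = [[1, 3, 8], [2, 4, 9], [5], [6], [7]].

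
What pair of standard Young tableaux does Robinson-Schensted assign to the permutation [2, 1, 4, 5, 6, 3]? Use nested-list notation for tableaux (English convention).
P = [[1, 3, 5, 6], [2, 4]], Q = [[1, 3, 4, 5], [2, 6]]

Insert each entry of the permutation into P by Schensted row insertion, recording in Q the position of each new cell.

Insert 2: appended to row 1. P = [[2]], Q = [[1]].
Insert 1: 1 bumps 2 from row 1; 2 starts row 2. P = [[1], [2]], Q = [[1], [2]].
Insert 4: appended to row 1. P = [[1, 4], [2]], Q = [[1, 3], [2]].
Insert 5: appended to row 1. P = [[1, 4, 5], [2]], Q = [[1, 3, 4], [2]].
Insert 6: appended to row 1. P = [[1, 4, 5, 6], [2]], Q = [[1, 3, 4, 5], [2]].
Insert 3: 3 bumps 4 from row 1; 4 appends to row 2. P = [[1, 3, 5, 6], [2, 4]], Q = [[1, 3, 4, 5], [2, 6]].

So P = [[1, 3, 5, 6], [2, 4]], Q = [[1, 3, 4, 5], [2, 6]].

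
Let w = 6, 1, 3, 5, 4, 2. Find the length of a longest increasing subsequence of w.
3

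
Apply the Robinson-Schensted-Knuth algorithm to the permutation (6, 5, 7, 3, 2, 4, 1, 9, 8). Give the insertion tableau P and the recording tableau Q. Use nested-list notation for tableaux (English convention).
Insert each entry of the permutation into P by Schensted row insertion, recording in Q the position of each new cell.

After inserting 6: P = [[6]].
After inserting 5: P = [[5], [6]].
After inserting 7: P = [[5, 7], [6]].
After inserting 3: P = [[3, 7], [5], [6]].
After inserting 2: P = [[2, 7], [3], [5], [6]].
After inserting 4: P = [[2, 4], [3, 7], [5], [6]].
After inserting 1: P = [[1, 4], [2, 7], [3], [5], [6]].
After inserting 9: P = [[1, 4, 9], [2, 7], [3], [5], [6]].
After inserting 8: P = [[1, 4, 8], [2, 7, 9], [3], [5], [6]].

So P = [[1, 4, 8], [2, 7, 9], [3], [5], [6]], Q = [[1, 3, 8], [2, 6, 9], [4], [5], [7]].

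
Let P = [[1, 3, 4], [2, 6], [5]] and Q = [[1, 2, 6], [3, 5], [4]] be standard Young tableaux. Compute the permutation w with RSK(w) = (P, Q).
5 6 2 1 3 4

Reverse the RSK construction: for i from n down to 1, find the cell of Q containing i, remove the entry at that cell from P, and reverse-bump it up through P; the value ejected from row 1 is w(i).

Step i=6: Q has 6 at row 1, column 3; remove that cell from P, ejecting 4. So w(6) = 4. P is now [[1, 3], [2, 6], [5]].
Step i=5: Q has 5 at row 2, column 2; remove 6 from row 2 of P and reverse-bump: 6 enters row 1 and ejects 3. So w(5) = 3. P is now [[1, 6], [2], [5]].
Step i=4: Q has 4 at row 3, column 1; remove 5 from row 3 of P and reverse-bump: 5 enters row 2 and ejects 2; 2 enters row 1 and ejects 1. So w(4) = 1. P is now [[2, 6], [5]].
Step i=3: Q has 3 at row 2, column 1; remove 5 from row 2 of P and reverse-bump: 5 enters row 1 and ejects 2. So w(3) = 2. P is now [[5, 6]].
Step i=2: Q has 2 at row 1, column 2; remove that cell from P, ejecting 6. So w(2) = 6. P is now [[5]].
Step i=1: Q has 1 at row 1, column 1; remove that cell from P, ejecting 5. So w(1) = 5. P is now [].

So w = 5 6 2 1 3 4.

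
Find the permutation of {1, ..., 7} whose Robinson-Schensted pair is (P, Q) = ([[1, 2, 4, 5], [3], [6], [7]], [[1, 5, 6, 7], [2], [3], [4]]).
Reverse RSK: for i = n, n-1, ..., 1, locate i in Q, remove the corresponding corner cell from P, and reverse-bump its entry up through P; the value ejected from row 1 is w(i).

So w = 7 6 3 1 2 4 5.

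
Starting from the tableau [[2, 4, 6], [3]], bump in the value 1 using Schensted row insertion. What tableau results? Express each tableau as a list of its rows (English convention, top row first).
In row 1, 1 replaces 2 (the leftmost entry greater than 1); 2 is bumped to row 2. In row 2, 2 replaces 3 (the leftmost entry greater than 2); 3 is bumped to row 3. 3 starts a new row 3. The new tableau is [[1, 4, 6], [2], [3]].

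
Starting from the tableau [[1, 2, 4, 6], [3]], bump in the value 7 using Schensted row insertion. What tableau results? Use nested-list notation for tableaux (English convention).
[[1, 2, 4, 6, 7], [3]]

7 is larger than every entry of row 1, so it is appended to row 1. The new tableau is [[1, 2, 4, 6, 7], [3]].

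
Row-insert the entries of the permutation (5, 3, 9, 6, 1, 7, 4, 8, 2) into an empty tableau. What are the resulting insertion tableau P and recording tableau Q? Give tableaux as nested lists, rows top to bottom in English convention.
P = [[1, 2, 7, 8], [3, 4], [5, 6], [9]], Q = [[1, 3, 6, 8], [2, 4], [5, 7], [9]]

Insert each entry of the permutation into P by Schensted row insertion, recording in Q the position of each new cell.

Insert 5: appended to row 1. P = [[5]].
Insert 3: 3 bumps 5 from row 1; 5 starts row 2. P = [[3], [5]].
Insert 9: appended to row 1. P = [[3, 9], [5]].
Insert 6: 6 bumps 9 from row 1; 9 appends to row 2. P = [[3, 6], [5, 9]].
Insert 1: 1 bumps 3 from row 1; 3 bumps 5 from row 2; 5 starts row 3. P = [[1, 6], [3, 9], [5]].
Insert 7: appended to row 1. P = [[1, 6, 7], [3, 9], [5]].
Insert 4: 4 bumps 6 from row 1; 6 bumps 9 from row 2; 9 appends to row 3. P = [[1, 4, 7], [3, 6], [5, 9]].
Insert 8: appended to row 1. P = [[1, 4, 7, 8], [3, 6], [5, 9]].
Insert 2: 2 bumps 4 from row 1; 4 bumps 6 from row 2; 6 bumps 9 from row 3; 9 starts row 4. P = [[1, 2, 7, 8], [3, 4], [5, 6], [9]].

So P = [[1, 2, 7, 8], [3, 4], [5, 6], [9]], Q = [[1, 3, 6, 8], [2, 4], [5, 7], [9]].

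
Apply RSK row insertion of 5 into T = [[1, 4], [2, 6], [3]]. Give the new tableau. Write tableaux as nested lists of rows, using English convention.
[[1, 4, 5], [2, 6], [3]]

5 is larger than every entry of row 1, so it is appended to row 1. The new tableau is [[1, 4, 5], [2, 6], [3]].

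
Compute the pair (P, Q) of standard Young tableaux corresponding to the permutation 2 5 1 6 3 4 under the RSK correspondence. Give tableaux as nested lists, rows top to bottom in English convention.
P = [[1, 3, 4], [2, 5, 6]], Q = [[1, 2, 4], [3, 5, 6]]

Insert each entry of the permutation into P by Schensted row insertion, recording in Q the position of each new cell.

After inserting 2: P = [[2]].
After inserting 5: P = [[2, 5]].
After inserting 1: P = [[1, 5], [2]].
After inserting 6: P = [[1, 5, 6], [2]].
After inserting 3: P = [[1, 3, 6], [2, 5]].
After inserting 4: P = [[1, 3, 4], [2, 5, 6]].

So P = [[1, 3, 4], [2, 5, 6]], Q = [[1, 2, 4], [3, 5, 6]].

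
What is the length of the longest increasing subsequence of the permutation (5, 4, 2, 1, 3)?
2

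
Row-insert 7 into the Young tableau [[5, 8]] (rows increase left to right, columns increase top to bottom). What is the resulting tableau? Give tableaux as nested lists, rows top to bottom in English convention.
In row 1, 7 replaces 8 (the leftmost entry greater than 7); 8 is bumped to row 2. 8 starts a new row 2. The new tableau is [[5, 7], [8]].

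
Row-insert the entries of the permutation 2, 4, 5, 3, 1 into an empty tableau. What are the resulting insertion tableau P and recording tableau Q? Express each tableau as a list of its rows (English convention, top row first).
Insert each entry of the permutation into P by Schensted row insertion, recording in Q the position of each new cell.

Insert 2: appended to row 1. P = [[2]], Q = [[1]].
Insert 4: appended to row 1. P = [[2, 4]], Q = [[1, 2]].
Insert 5: appended to row 1. P = [[2, 4, 5]], Q = [[1, 2, 3]].
Insert 3: 3 bumps 4 from row 1; 4 starts row 2. P = [[2, 3, 5], [4]], Q = [[1, 2, 3], [4]].
Insert 1: 1 bumps 2 from row 1; 2 bumps 4 from row 2; 4 starts row 3. P = [[1, 3, 5], [2], [4]], Q = [[1, 2, 3], [4], [5]].

So P = [[1, 3, 5], [2], [4]], Q = [[1, 2, 3], [4], [5]].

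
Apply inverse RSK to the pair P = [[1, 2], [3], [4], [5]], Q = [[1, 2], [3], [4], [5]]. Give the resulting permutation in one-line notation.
1 5 4 3 2

Reverse the RSK construction: for i from n down to 1, find the cell of Q containing i, remove the entry at that cell from P, and reverse-bump it up through P; the value ejected from row 1 is w(i).

Step i=5: Q has 5 at row 4, column 1; remove 5 from row 4 of P and reverse-bump: 5 enters row 3 and ejects 4; 4 enters row 2 and ejects 3; 3 enters row 1 and ejects 2. So w(5) = 2. P is now [[1, 3], [4], [5]].
Step i=4: Q has 4 at row 3, column 1; remove 5 from row 3 of P and reverse-bump: 5 enters row 2 and ejects 4; 4 enters row 1 and ejects 3. So w(4) = 3. P is now [[1, 4], [5]].
Step i=3: Q has 3 at row 2, column 1; remove 5 from row 2 of P and reverse-bump: 5 enters row 1 and ejects 4. So w(3) = 4. P is now [[1, 5]].
Step i=2: Q has 2 at row 1, column 2; remove that cell from P, ejecting 5. So w(2) = 5. P is now [[1]].
Step i=1: Q has 1 at row 1, column 1; remove that cell from P, ejecting 1. So w(1) = 1. P is now [].

So w = 1 5 4 3 2.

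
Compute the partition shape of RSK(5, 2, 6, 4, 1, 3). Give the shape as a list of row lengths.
Row-insert each entry into an empty tableau.

After inserting 5: P = [[5]].
After inserting 2: P = [[2], [5]].
After inserting 6: P = [[2, 6], [5]].
After inserting 4: P = [[2, 4], [5, 6]].
After inserting 1: P = [[1, 4], [2, 6], [5]].
After inserting 3: P = [[1, 3], [2, 4], [5, 6]].

The final insertion tableau P = [[1, 3], [2, 4], [5, 6]] has shape [2, 2, 2].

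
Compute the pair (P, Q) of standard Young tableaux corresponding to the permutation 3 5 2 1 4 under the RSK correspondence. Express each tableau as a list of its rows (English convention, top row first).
P = [[1, 4], [2, 5], [3]], Q = [[1, 2], [3, 5], [4]]

Insert each entry of the permutation into P by Schensted row insertion, recording in Q the position of each new cell.

After inserting 3: P = [[3]].
After inserting 5: P = [[3, 5]].
After inserting 2: P = [[2, 5], [3]].
After inserting 1: P = [[1, 5], [2], [3]].
After inserting 4: P = [[1, 4], [2, 5], [3]].

So P = [[1, 4], [2, 5], [3]], Q = [[1, 2], [3, 5], [4]].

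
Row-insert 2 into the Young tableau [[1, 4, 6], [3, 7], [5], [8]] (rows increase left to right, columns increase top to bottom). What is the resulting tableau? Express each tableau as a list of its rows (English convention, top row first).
In row 1, 2 replaces 4 (the leftmost entry greater than 2); 4 is bumped to row 2. In row 2, 4 replaces 7 (the leftmost entry greater than 4); 7 is bumped to row 3. 7 is appended to row 3. The new tableau is [[1, 2, 6], [3, 4], [5, 7], [8]].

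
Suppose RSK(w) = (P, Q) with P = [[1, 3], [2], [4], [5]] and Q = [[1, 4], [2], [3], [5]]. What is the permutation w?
5 4 2 3 1

Reverse the RSK construction: for i from n down to 1, find the cell of Q containing i, remove the entry at that cell from P, and reverse-bump it up through P; the value ejected from row 1 is w(i).

Step i=5: Q has 5 at row 4, column 1; remove 5 from row 4 of P and reverse-bump: 5 enters row 3 and ejects 4; 4 enters row 2 and ejects 2; 2 enters row 1 and ejects 1. So w(5) = 1. P is now [[2, 3], [4], [5]].
Step i=4: Q has 4 at row 1, column 2; remove that cell from P, ejecting 3. So w(4) = 3. P is now [[2], [4], [5]].
Step i=3: Q has 3 at row 3, column 1; remove 5 from row 3 of P and reverse-bump: 5 enters row 2 and ejects 4; 4 enters row 1 and ejects 2. So w(3) = 2. P is now [[4], [5]].
Step i=2: Q has 2 at row 2, column 1; remove 5 from row 2 of P and reverse-bump: 5 enters row 1 and ejects 4. So w(2) = 4. P is now [[5]].
Step i=1: Q has 1 at row 1, column 1; remove that cell from P, ejecting 5. So w(1) = 5. P is now [].

So w = 5 4 2 3 1.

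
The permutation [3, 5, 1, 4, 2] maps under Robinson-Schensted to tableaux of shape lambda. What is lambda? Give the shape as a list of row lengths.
Row-insert each entry into an empty tableau.

After inserting 3: P = [[3]].
After inserting 5: P = [[3, 5]].
After inserting 1: P = [[1, 5], [3]].
After inserting 4: P = [[1, 4], [3, 5]].
After inserting 2: P = [[1, 2], [3, 4], [5]].

The final insertion tableau P = [[1, 2], [3, 4], [5]] has shape [2, 2, 1].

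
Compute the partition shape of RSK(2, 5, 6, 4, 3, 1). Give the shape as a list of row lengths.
Row-insert each entry into an empty tableau.

After inserting 2: P = [[2]].
After inserting 5: P = [[2, 5]].
After inserting 6: P = [[2, 5, 6]].
After inserting 4: P = [[2, 4, 6], [5]].
After inserting 3: P = [[2, 3, 6], [4], [5]].
After inserting 1: P = [[1, 3, 6], [2], [4], [5]].

The final insertion tableau P = [[1, 3, 6], [2], [4], [5]] has shape [3, 1, 1, 1].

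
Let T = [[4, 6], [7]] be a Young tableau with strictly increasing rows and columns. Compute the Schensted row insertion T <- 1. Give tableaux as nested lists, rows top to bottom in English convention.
In row 1, 1 replaces 4 (the leftmost entry greater than 1); 4 is bumped to row 2. In row 2, 4 replaces 7 (the leftmost entry greater than 4); 7 is bumped to row 3. 7 starts a new row 3. The new tableau is [[1, 6], [4], [7]].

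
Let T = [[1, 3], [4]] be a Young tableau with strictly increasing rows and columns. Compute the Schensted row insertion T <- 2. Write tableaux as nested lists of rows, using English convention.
[[1, 2], [3], [4]]

In row 1, 2 replaces 3 (the leftmost entry greater than 2); 3 is bumped to row 2. In row 2, 3 replaces 4 (the leftmost entry greater than 3); 4 is bumped to row 3. 4 starts a new row 3. The new tableau is [[1, 2], [3], [4]].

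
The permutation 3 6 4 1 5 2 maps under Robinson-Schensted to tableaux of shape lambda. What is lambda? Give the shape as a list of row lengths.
Row-insert each entry into an empty tableau.

After inserting 3: P = [[3]].
After inserting 6: P = [[3, 6]].
After inserting 4: P = [[3, 4], [6]].
After inserting 1: P = [[1, 4], [3], [6]].
After inserting 5: P = [[1, 4, 5], [3], [6]].
After inserting 2: P = [[1, 2, 5], [3, 4], [6]].

The final insertion tableau P = [[1, 2, 5], [3, 4], [6]] has shape [3, 2, 1].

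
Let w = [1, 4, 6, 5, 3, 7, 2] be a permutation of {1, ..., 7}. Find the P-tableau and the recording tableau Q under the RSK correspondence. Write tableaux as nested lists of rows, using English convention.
P = [[1, 2, 5, 7], [3], [4], [6]], Q = [[1, 2, 3, 6], [4], [5], [7]]

Insert each entry of the permutation into P by Schensted row insertion, recording in Q the position of each new cell.

After inserting 1: P = [[1]].
After inserting 4: P = [[1, 4]].
After inserting 6: P = [[1, 4, 6]].
After inserting 5: P = [[1, 4, 5], [6]].
After inserting 3: P = [[1, 3, 5], [4], [6]].
After inserting 7: P = [[1, 3, 5, 7], [4], [6]].
After inserting 2: P = [[1, 2, 5, 7], [3], [4], [6]].

So P = [[1, 2, 5, 7], [3], [4], [6]], Q = [[1, 2, 3, 6], [4], [5], [7]].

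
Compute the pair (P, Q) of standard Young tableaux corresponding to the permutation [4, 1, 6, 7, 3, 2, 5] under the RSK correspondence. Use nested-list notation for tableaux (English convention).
Insert each entry of the permutation into P by Schensted row insertion, recording in Q the position of each new cell.

Insert 4: appended to row 1. P = [[4]].
Insert 1: 1 bumps 4 from row 1; 4 starts row 2. P = [[1], [4]].
Insert 6: appended to row 1. P = [[1, 6], [4]].
Insert 7: appended to row 1. P = [[1, 6, 7], [4]].
Insert 3: 3 bumps 6 from row 1; 6 appends to row 2. P = [[1, 3, 7], [4, 6]].
Insert 2: 2 bumps 3 from row 1; 3 bumps 4 from row 2; 4 starts row 3. P = [[1, 2, 7], [3, 6], [4]].
Insert 5: 5 bumps 7 from row 1; 7 appends to row 2. P = [[1, 2, 5], [3, 6, 7], [4]].

So P = [[1, 2, 5], [3, 6, 7], [4]], Q = [[1, 3, 4], [2, 5, 7], [6]].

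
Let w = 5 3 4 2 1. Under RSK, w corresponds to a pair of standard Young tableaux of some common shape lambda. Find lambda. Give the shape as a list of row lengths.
[2, 1, 1, 1]

Row-insert each entry into an empty tableau.

After inserting 5: P = [[5]].
After inserting 3: P = [[3], [5]].
After inserting 4: P = [[3, 4], [5]].
After inserting 2: P = [[2, 4], [3], [5]].
After inserting 1: P = [[1, 4], [2], [3], [5]].

The final insertion tableau P = [[1, 4], [2], [3], [5]] has shape [2, 1, 1, 1].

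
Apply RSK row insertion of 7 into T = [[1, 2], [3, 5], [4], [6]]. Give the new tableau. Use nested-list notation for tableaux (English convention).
[[1, 2, 7], [3, 5], [4], [6]]

7 is larger than every entry of row 1, so it is appended to row 1. The new tableau is [[1, 2, 7], [3, 5], [4], [6]].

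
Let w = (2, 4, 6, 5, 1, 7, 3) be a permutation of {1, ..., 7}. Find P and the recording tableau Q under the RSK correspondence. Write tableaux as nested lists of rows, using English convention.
Insert each entry of the permutation into P by Schensted row insertion, recording in Q the position of each new cell.

Insert 2: appended to row 1. P = [[2]], Q = [[1]].
Insert 4: appended to row 1. P = [[2, 4]], Q = [[1, 2]].
Insert 6: appended to row 1. P = [[2, 4, 6]], Q = [[1, 2, 3]].
Insert 5: 5 bumps 6 from row 1; 6 starts row 2. P = [[2, 4, 5], [6]], Q = [[1, 2, 3], [4]].
Insert 1: 1 bumps 2 from row 1; 2 bumps 6 from row 2; 6 starts row 3. P = [[1, 4, 5], [2], [6]], Q = [[1, 2, 3], [4], [5]].
Insert 7: appended to row 1. P = [[1, 4, 5, 7], [2], [6]], Q = [[1, 2, 3, 6], [4], [5]].
Insert 3: 3 bumps 4 from row 1; 4 appends to row 2. P = [[1, 3, 5, 7], [2, 4], [6]], Q = [[1, 2, 3, 6], [4, 7], [5]].

So P = [[1, 3, 5, 7], [2, 4], [6]], Q = [[1, 2, 3, 6], [4, 7], [5]].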